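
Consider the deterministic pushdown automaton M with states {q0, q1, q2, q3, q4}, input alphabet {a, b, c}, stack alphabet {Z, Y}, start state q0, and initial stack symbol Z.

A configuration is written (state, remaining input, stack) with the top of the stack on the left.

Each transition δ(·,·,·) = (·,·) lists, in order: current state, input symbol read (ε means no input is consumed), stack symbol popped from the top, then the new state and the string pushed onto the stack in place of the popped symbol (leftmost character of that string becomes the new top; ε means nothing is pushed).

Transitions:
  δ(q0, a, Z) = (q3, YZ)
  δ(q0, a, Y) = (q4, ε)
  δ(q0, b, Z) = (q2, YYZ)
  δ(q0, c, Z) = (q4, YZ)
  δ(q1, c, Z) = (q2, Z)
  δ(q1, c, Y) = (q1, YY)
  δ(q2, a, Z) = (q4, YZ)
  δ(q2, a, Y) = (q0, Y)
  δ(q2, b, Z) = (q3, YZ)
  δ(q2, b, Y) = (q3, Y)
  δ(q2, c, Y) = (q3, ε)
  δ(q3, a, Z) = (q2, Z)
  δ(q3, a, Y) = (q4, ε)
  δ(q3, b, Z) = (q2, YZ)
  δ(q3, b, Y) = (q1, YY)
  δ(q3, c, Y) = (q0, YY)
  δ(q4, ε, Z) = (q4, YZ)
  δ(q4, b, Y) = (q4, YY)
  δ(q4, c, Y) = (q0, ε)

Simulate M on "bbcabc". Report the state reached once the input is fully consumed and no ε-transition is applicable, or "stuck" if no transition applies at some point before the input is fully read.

(q0, bbcabc, Z)
  read b, top Z: go to q2, push YYZ → (q2, bcabc, YYZ)
  read b, top Y: go to q3, push Y → (q3, cabc, YYZ)
  read c, top Y: go to q0, push YY → (q0, abc, YYYZ)
  read a, top Y: go to q4, push ε → (q4, bc, YYZ)
  read b, top Y: go to q4, push YY → (q4, c, YYYZ)
  read c, top Y: go to q0, push ε → (q0, ε, YYZ)
All input consumed; M is in state q0.

q0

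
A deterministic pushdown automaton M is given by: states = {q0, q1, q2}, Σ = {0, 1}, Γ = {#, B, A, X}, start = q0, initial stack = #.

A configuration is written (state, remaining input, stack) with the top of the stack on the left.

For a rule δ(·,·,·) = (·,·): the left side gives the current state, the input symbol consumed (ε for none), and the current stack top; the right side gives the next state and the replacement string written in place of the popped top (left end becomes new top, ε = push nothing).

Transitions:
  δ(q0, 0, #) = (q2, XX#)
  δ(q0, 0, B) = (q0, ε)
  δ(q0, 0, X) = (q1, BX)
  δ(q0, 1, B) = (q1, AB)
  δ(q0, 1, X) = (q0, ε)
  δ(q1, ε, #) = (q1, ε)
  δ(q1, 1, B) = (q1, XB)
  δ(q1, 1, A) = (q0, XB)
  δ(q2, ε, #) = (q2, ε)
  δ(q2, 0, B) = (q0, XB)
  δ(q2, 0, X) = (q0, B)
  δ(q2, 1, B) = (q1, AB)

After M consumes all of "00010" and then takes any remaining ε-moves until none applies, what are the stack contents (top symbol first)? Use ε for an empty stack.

XX#

(q0, 00010, #) ⊢ (q2, 0010, XX#) ⊢ (q0, 010, BX#) ⊢ (q0, 10, X#) ⊢ (q0, 0, #) ⊢ (q2, ε, XX#)
All input consumed in state q2 with stack XX#.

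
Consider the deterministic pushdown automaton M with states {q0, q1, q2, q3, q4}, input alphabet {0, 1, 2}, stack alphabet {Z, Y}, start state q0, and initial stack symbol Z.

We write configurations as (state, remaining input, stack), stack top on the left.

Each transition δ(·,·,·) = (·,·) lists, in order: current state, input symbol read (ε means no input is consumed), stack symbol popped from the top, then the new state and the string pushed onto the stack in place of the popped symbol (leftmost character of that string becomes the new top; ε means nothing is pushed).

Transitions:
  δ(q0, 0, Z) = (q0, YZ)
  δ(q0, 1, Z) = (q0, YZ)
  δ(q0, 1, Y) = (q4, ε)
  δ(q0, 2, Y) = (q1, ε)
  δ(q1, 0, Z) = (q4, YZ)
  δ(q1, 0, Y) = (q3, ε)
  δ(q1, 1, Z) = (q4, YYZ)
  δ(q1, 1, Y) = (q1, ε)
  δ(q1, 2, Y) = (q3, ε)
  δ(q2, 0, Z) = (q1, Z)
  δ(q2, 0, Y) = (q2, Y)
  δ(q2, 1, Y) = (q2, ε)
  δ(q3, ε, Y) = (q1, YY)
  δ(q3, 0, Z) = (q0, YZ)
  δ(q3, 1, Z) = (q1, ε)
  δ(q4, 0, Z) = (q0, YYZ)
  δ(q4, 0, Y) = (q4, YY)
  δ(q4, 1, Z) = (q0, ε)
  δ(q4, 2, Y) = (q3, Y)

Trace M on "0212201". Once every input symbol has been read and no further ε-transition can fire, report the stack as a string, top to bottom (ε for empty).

(q0, 0212201, Z) ⊢ (q0, 212201, YZ) ⊢ (q1, 12201, Z) ⊢ (q4, 2201, YYZ) ⊢ (q3, 201, YYZ) ⊢ (q1, 201, YYYZ) ⊢ (q3, 01, YYZ) ⊢ (q1, 01, YYYZ) ⊢ (q3, 1, YYZ) ⊢ (q1, 1, YYYZ) ⊢ (q1, ε, YYZ)
All input consumed in state q1 with stack YYZ.

YYZ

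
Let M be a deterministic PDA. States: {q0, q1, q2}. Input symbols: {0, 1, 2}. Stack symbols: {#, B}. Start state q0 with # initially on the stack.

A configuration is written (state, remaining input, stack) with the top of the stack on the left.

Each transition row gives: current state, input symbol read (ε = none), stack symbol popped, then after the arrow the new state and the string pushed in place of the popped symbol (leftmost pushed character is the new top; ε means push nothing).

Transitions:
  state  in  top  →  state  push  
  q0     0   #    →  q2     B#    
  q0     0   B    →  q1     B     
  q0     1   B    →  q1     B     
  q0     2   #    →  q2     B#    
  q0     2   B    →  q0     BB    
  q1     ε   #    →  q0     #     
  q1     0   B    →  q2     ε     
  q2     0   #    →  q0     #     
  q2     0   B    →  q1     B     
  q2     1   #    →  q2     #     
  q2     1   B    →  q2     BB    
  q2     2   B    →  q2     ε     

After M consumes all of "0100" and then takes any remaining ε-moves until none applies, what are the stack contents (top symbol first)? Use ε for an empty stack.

B#

(q0, 0100, #)
  read 0, top #: go to q2, push B# → (q2, 100, B#)
  read 1, top B: go to q2, push BB → (q2, 00, BB#)
  read 0, top B: go to q1, push B → (q1, 0, BB#)
  read 0, top B: go to q2, push ε → (q2, ε, B#)
All input consumed in state q2 with stack B#.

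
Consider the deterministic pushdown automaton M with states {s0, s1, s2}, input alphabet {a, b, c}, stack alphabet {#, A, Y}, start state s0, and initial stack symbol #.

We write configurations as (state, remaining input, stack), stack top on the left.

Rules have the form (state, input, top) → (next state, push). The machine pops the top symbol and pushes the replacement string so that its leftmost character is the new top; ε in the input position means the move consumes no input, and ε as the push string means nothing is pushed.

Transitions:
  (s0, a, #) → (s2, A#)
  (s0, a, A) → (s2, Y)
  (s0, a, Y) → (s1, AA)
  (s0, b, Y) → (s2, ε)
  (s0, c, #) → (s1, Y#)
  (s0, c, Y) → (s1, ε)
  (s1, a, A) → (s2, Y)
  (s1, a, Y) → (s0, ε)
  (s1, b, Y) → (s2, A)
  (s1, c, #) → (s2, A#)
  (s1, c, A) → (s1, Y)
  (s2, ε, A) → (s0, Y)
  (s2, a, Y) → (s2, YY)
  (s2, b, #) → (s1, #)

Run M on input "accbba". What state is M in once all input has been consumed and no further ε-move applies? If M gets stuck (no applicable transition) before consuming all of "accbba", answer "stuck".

stuck

(s0, accbba, #)
  read a, top #: go to s2, push A# → (s2, ccbba, A#)
  ε-move, top A: go to s0, push Y → (s0, ccbba, Y#)
  read c, top Y: go to s1, push ε → (s1, cbba, #)
  read c, top #: go to s2, push A# → (s2, bba, A#)
  ε-move, top A: go to s0, push Y → (s0, bba, Y#)
  read b, top Y: go to s2, push ε → (s2, ba, #)
  read b, top #: go to s1, push # → (s1, a, #)
No transition for (s1, a, top #); M blocks with input a remaining.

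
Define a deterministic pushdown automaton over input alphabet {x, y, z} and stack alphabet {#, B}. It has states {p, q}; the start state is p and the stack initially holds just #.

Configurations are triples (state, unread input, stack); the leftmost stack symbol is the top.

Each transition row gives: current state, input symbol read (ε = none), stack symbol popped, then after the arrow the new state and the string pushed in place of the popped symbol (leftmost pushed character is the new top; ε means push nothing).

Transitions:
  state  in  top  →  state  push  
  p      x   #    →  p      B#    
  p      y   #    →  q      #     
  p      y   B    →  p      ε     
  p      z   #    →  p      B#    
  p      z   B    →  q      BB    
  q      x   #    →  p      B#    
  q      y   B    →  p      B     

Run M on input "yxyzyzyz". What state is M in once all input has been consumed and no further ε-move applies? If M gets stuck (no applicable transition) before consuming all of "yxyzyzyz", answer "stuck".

(p, yxyzyzyz, #)
  read y, top #: go to q, push # → (q, xyzyzyz, #)
  read x, top #: go to p, push B# → (p, yzyzyz, B#)
  read y, top B: go to p, push ε → (p, zyzyz, #)
  read z, top #: go to p, push B# → (p, yzyz, B#)
  read y, top B: go to p, push ε → (p, zyz, #)
  read z, top #: go to p, push B# → (p, yz, B#)
  read y, top B: go to p, push ε → (p, z, #)
  read z, top #: go to p, push B# → (p, ε, B#)
All input consumed; M is in state p.

p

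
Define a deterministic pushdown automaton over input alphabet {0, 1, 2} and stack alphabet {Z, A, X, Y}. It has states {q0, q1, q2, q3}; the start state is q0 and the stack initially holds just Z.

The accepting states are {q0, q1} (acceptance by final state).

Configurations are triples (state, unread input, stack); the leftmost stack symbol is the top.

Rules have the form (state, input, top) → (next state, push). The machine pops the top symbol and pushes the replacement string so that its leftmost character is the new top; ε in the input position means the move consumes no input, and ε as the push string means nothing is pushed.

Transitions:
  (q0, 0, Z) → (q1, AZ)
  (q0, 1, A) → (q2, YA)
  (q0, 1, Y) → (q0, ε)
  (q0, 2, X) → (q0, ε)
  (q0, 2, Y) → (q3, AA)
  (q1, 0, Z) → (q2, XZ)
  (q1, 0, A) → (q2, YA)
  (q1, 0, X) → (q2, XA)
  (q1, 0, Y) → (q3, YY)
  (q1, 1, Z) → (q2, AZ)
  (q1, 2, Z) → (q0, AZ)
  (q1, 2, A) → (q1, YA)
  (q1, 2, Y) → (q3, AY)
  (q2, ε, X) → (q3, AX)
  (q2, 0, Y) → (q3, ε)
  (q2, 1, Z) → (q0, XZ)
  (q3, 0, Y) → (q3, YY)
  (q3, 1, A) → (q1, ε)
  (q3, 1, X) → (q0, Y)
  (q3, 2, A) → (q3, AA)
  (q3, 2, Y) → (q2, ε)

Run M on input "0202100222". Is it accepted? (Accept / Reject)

(q0, 0202100222, Z)
  read 0, top Z: go to q1, push AZ → (q1, 202100222, AZ)
  read 2, top A: go to q1, push YA → (q1, 02100222, YAZ)
  read 0, top Y: go to q3, push YY → (q3, 2100222, YYAZ)
  read 2, top Y: go to q2, push ε → (q2, 100222, YAZ)
No transition applies at (q2, 100222, YAZ); input not fully consumed.

Reject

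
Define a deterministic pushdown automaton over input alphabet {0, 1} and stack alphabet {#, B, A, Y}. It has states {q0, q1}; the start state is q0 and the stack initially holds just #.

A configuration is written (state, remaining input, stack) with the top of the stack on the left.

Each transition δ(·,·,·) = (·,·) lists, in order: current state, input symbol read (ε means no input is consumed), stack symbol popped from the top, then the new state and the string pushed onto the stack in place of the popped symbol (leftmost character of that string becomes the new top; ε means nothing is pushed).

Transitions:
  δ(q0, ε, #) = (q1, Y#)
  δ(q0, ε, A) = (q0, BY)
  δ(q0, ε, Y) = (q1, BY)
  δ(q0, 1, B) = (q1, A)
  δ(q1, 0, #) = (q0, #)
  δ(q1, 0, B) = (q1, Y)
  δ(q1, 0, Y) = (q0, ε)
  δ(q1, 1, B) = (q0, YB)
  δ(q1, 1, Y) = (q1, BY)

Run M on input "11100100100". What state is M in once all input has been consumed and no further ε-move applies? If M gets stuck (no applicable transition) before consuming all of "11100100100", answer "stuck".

(q0, 11100100100, #)
  ε-move, top #: go to q1, push Y# → (q1, 11100100100, Y#)
  read 1, top Y: go to q1, push BY → (q1, 1100100100, BY#)
  read 1, top B: go to q0, push YB → (q0, 100100100, YBY#)
  ε-move, top Y: go to q1, push BY → (q1, 100100100, BYBY#)
  read 1, top B: go to q0, push YB → (q0, 00100100, YBYBY#)
  ε-move, top Y: go to q1, push BY → (q1, 00100100, BYBYBY#)
  read 0, top B: go to q1, push Y → (q1, 0100100, YYBYBY#)
  read 0, top Y: go to q0, push ε → (q0, 100100, YBYBY#)
  ε-move, top Y: go to q1, push BY → (q1, 100100, BYBYBY#)
  read 1, top B: go to q0, push YB → (q0, 00100, YBYBYBY#)
  ε-move, top Y: go to q1, push BY → (q1, 00100, BYBYBYBY#)
  read 0, top B: go to q1, push Y → (q1, 0100, YYBYBYBY#)
  read 0, top Y: go to q0, push ε → (q0, 100, YBYBYBY#)
  ε-move, top Y: go to q1, push BY → (q1, 100, BYBYBYBY#)
  read 1, top B: go to q0, push YB → (q0, 00, YBYBYBYBY#)
  ε-move, top Y: go to q1, push BY → (q1, 00, BYBYBYBYBY#)
  read 0, top B: go to q1, push Y → (q1, 0, YYBYBYBYBY#)
  read 0, top Y: go to q0, push ε → (q0, ε, YBYBYBYBY#)
  ε-move, top Y: go to q1, push BY → (q1, ε, BYBYBYBYBY#)
All input consumed; M is in state q1.

q1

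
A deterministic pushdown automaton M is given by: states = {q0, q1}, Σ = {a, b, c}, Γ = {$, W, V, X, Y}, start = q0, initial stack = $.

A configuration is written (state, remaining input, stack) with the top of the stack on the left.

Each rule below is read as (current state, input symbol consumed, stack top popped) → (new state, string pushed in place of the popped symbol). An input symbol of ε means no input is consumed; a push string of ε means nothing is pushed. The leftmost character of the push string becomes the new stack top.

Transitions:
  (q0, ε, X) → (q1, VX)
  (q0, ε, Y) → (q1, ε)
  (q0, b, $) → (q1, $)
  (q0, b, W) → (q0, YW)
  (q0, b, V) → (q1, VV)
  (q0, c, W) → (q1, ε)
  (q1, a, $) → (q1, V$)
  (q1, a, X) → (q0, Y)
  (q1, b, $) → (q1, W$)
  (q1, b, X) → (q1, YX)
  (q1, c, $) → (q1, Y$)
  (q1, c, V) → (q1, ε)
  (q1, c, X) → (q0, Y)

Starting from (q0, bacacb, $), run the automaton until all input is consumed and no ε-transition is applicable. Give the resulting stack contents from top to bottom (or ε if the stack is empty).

W$

(q0, bacacb, $) ⊢ (q1, acacb, $) ⊢ (q1, cacb, V$) ⊢ (q1, acb, $) ⊢ (q1, cb, V$) ⊢ (q1, b, $) ⊢ (q1, ε, W$)
All input consumed in state q1 with stack W$.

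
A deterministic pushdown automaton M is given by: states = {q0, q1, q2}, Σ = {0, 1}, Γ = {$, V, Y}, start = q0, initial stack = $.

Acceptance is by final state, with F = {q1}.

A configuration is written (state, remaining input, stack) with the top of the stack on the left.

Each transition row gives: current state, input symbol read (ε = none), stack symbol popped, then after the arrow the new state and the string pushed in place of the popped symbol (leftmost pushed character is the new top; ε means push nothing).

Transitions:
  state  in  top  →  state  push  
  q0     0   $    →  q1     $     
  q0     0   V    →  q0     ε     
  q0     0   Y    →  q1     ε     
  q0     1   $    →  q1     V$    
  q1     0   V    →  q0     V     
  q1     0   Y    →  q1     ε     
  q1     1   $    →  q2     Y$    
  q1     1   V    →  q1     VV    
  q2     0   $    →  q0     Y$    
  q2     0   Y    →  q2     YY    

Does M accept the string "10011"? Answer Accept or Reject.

Accept

(q0, 10011, $) ⊢ (q1, 0011, V$) ⊢ (q0, 011, V$) ⊢ (q0, 11, $) ⊢ (q1, 1, V$) ⊢ (q1, ε, VV$)
All input consumed; state q1 ∈ F.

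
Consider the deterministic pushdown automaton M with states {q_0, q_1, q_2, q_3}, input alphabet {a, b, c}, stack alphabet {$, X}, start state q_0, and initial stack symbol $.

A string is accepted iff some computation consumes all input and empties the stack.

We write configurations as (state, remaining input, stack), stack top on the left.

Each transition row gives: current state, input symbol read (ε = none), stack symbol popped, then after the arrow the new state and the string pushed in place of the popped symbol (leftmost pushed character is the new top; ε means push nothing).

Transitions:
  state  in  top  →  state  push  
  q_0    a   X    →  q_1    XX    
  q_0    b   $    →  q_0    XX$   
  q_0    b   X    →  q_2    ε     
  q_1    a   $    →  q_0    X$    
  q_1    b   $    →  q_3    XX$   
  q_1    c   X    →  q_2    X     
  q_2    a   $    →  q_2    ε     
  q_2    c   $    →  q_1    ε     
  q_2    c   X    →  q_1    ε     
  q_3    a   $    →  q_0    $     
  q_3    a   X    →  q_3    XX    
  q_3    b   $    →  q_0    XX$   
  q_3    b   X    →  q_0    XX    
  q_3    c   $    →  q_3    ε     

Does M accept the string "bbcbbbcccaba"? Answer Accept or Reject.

Accept

(q_0, bbcbbbcccaba, $)
  read b, top $: go to q_0, push XX$ → (q_0, bcbbbcccaba, XX$)
  read b, top X: go to q_2, push ε → (q_2, cbbbcccaba, X$)
  read c, top X: go to q_1, push ε → (q_1, bbbcccaba, $)
  read b, top $: go to q_3, push XX$ → (q_3, bbcccaba, XX$)
  read b, top X: go to q_0, push XX → (q_0, bcccaba, XXX$)
  read b, top X: go to q_2, push ε → (q_2, cccaba, XX$)
  read c, top X: go to q_1, push ε → (q_1, ccaba, X$)
  read c, top X: go to q_2, push X → (q_2, caba, X$)
  read c, top X: go to q_1, push ε → (q_1, aba, $)
  read a, top $: go to q_0, push X$ → (q_0, ba, X$)
  read b, top X: go to q_2, push ε → (q_2, a, $)
  read a, top $: go to q_2, push ε → (q_2, ε, ε)
All input consumed and the stack is empty.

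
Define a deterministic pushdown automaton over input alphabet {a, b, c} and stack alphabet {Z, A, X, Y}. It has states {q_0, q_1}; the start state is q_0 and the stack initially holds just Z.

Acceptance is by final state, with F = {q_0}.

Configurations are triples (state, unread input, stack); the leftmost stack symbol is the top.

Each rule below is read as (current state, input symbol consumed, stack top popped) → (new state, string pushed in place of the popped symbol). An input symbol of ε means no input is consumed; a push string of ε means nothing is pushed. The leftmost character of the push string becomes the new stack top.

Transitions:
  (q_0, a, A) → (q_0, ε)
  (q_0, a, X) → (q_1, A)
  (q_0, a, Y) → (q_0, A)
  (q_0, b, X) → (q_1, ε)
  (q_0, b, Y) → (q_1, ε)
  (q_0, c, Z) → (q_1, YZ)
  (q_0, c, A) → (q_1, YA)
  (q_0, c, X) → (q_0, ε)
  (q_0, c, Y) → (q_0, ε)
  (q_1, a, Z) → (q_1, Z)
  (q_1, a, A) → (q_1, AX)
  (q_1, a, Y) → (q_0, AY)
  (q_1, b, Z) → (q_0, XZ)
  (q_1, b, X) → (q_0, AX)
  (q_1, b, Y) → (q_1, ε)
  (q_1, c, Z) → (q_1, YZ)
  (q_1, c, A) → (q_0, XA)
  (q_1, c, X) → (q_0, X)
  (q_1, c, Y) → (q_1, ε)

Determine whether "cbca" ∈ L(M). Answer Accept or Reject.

Accept

(q_0, cbca, Z) ⊢ (q_1, bca, YZ) ⊢ (q_1, ca, Z) ⊢ (q_1, a, YZ) ⊢ (q_0, ε, AYZ)
All input consumed; state q_0 ∈ F.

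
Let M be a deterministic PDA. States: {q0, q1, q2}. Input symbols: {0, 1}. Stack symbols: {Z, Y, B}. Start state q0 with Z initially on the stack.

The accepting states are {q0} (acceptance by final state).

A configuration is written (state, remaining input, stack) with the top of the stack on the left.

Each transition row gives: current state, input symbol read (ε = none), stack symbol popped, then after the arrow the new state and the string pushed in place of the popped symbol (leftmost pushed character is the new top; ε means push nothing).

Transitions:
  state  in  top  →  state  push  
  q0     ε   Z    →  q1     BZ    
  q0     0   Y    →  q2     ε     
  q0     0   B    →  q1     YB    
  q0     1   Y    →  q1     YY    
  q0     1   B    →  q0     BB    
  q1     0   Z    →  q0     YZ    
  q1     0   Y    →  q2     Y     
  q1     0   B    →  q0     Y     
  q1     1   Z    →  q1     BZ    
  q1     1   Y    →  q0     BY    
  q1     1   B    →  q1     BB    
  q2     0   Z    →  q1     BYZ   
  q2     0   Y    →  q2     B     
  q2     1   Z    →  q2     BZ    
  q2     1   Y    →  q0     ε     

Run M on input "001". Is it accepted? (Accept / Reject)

(q0, 001, Z)
  ε-move, top Z: go to q1, push BZ → (q1, 001, BZ)
  read 0, top B: go to q0, push Y → (q0, 01, YZ)
  read 0, top Y: go to q2, push ε → (q2, 1, Z)
  read 1, top Z: go to q2, push BZ → (q2, ε, BZ)
All input consumed; state q2 ∉ F and no further ε-move applies.

Reject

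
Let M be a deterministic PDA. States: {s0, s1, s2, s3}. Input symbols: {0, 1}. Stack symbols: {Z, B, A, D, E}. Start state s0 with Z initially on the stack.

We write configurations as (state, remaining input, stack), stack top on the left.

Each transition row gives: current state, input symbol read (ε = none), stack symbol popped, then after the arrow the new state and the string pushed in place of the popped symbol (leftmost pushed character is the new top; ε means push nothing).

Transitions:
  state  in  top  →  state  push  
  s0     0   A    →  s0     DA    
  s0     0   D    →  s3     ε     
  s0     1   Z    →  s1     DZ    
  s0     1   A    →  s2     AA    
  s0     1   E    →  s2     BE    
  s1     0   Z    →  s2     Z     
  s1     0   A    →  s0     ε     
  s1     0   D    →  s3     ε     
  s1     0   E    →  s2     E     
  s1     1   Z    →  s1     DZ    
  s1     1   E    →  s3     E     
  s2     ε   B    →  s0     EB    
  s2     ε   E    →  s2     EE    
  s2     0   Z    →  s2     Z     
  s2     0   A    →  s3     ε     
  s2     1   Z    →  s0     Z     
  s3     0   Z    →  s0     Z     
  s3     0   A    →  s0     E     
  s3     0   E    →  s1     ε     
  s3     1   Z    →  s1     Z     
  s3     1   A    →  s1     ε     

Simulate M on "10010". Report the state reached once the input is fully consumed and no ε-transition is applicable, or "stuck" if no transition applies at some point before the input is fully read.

(s0, 10010, Z) ⊢ (s1, 0010, DZ) ⊢ (s3, 010, Z) ⊢ (s0, 10, Z) ⊢ (s1, 0, DZ) ⊢ (s3, ε, Z)
All input consumed; M is in state s3.

s3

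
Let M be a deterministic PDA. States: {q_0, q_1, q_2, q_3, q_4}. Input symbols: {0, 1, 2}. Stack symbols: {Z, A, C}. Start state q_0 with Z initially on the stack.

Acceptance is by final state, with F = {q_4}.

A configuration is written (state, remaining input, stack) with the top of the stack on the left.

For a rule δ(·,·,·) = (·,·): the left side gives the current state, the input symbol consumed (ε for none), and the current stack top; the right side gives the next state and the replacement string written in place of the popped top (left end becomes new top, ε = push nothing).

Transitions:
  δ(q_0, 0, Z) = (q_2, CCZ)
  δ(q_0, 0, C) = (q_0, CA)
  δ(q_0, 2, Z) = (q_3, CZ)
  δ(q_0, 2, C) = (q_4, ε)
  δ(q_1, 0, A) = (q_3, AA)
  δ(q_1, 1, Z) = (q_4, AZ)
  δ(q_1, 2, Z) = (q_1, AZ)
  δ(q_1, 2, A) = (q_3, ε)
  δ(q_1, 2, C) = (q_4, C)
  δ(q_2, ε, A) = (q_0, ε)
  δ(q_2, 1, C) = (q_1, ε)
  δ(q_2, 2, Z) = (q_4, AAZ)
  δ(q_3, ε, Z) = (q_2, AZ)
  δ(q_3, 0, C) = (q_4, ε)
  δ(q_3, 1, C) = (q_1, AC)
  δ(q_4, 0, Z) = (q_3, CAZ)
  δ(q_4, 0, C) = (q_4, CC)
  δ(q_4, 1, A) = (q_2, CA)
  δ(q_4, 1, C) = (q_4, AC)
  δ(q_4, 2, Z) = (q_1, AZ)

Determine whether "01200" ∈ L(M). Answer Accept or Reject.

(q_0, 01200, Z)
  read 0, top Z: go to q_2, push CCZ → (q_2, 1200, CCZ)
  read 1, top C: go to q_1, push ε → (q_1, 200, CZ)
  read 2, top C: go to q_4, push C → (q_4, 00, CZ)
  read 0, top C: go to q_4, push CC → (q_4, 0, CCZ)
  read 0, top C: go to q_4, push CC → (q_4, ε, CCCZ)
All input consumed; state q_4 ∈ F.

Accept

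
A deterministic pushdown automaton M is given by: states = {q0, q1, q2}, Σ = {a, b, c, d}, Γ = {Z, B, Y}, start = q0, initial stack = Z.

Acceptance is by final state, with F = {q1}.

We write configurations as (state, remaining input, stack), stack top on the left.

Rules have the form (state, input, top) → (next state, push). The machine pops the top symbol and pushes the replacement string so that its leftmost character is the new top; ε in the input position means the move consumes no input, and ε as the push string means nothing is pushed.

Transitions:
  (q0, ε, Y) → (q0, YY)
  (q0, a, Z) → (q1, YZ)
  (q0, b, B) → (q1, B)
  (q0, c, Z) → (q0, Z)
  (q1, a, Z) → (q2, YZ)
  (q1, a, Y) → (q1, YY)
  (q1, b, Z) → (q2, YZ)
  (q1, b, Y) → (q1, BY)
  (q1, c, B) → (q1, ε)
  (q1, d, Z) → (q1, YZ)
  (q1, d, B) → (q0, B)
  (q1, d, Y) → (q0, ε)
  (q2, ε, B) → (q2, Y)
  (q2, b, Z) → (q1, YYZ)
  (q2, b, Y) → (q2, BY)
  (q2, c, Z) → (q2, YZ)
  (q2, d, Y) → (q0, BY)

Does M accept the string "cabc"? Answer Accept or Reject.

(q0, cabc, Z)
  read c, top Z: go to q0, push Z → (q0, abc, Z)
  read a, top Z: go to q1, push YZ → (q1, bc, YZ)
  read b, top Y: go to q1, push BY → (q1, c, BYZ)
  read c, top B: go to q1, push ε → (q1, ε, YZ)
All input consumed; state q1 ∈ F.

Accept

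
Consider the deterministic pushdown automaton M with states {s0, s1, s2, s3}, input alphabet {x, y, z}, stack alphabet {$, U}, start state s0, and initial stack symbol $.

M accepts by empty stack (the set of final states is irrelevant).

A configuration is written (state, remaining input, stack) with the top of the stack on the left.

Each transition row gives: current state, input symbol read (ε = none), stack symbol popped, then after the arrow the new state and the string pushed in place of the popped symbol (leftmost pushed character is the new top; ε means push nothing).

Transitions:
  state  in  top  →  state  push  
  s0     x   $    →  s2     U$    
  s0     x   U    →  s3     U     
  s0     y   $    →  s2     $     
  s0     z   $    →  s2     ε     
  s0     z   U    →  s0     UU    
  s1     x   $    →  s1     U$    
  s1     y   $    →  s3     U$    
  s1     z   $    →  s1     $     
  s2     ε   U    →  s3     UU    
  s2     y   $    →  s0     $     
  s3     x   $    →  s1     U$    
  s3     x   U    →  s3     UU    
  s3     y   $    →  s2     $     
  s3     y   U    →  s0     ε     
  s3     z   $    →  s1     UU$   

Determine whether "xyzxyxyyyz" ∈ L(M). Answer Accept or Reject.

Accept

(s0, xyzxyxyyyz, $) ⊢ (s2, yzxyxyyyz, U$) ⊢ (s3, yzxyxyyyz, UU$) ⊢ (s0, zxyxyyyz, U$) ⊢ (s0, xyxyyyz, UU$) ⊢ (s3, yxyyyz, UU$) ⊢ (s0, xyyyz, U$) ⊢ (s3, yyyz, U$) ⊢ (s0, yyz, $) ⊢ (s2, yz, $) ⊢ (s0, z, $) ⊢ (s2, ε, ε)
All input consumed and the stack is empty.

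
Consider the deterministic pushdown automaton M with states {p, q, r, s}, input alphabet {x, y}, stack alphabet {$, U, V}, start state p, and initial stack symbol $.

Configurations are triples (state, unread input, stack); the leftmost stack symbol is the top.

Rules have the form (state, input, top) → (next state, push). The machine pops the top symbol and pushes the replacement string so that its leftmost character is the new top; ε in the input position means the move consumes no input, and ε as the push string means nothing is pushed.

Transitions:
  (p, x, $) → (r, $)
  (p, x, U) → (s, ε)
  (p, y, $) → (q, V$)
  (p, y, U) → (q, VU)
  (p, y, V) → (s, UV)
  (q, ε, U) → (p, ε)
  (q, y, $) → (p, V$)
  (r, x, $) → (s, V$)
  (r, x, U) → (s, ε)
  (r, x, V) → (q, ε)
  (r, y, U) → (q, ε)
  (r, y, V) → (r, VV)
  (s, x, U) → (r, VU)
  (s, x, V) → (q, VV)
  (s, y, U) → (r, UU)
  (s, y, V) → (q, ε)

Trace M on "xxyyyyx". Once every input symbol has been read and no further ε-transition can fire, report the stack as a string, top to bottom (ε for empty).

UV$

(p, xxyyyyx, $) ⊢ (r, xyyyyx, $) ⊢ (s, yyyyx, V$) ⊢ (q, yyyx, $) ⊢ (p, yyx, V$) ⊢ (s, yx, UV$) ⊢ (r, x, UUV$) ⊢ (s, ε, UV$)
All input consumed in state s with stack UV$.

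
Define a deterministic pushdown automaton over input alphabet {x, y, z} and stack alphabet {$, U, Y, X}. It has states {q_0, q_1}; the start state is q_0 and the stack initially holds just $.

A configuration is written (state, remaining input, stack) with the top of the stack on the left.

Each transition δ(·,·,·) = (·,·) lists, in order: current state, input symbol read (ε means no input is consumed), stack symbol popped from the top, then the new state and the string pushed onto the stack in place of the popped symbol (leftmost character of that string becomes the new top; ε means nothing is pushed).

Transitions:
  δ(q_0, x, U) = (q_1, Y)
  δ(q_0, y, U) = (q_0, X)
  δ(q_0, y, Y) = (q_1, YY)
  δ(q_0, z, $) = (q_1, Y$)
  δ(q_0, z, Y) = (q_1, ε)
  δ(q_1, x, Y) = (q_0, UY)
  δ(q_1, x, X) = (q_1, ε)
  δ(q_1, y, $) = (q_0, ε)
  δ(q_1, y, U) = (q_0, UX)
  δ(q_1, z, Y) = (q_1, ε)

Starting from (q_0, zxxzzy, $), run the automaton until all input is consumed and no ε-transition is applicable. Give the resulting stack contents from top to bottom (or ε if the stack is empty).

ε

(q_0, zxxzzy, $)
  read z, top $: go to q_1, push Y$ → (q_1, xxzzy, Y$)
  read x, top Y: go to q_0, push UY → (q_0, xzzy, UY$)
  read x, top U: go to q_1, push Y → (q_1, zzy, YY$)
  read z, top Y: go to q_1, push ε → (q_1, zy, Y$)
  read z, top Y: go to q_1, push ε → (q_1, y, $)
  read y, top $: go to q_0, push ε → (q_0, ε, ε)
All input consumed in state q_0 with stack ε.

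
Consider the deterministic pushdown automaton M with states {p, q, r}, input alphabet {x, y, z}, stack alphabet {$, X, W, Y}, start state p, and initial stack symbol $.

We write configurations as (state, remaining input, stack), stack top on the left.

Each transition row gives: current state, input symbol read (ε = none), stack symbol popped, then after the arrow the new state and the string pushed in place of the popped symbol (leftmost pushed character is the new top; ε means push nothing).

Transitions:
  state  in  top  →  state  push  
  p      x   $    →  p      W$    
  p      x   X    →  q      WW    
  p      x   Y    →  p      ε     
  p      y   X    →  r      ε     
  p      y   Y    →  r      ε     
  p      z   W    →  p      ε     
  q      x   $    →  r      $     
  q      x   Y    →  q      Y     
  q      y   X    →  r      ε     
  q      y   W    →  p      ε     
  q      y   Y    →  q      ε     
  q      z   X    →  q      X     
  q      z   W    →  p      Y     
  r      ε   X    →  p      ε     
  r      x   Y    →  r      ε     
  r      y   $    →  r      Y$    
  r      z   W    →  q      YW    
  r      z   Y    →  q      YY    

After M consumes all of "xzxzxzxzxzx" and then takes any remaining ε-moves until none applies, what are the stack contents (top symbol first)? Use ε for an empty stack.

W$

(p, xzxzxzxzxzx, $)
  read x, top $: go to p, push W$ → (p, zxzxzxzxzx, W$)
  read z, top W: go to p, push ε → (p, xzxzxzxzx, $)
  read x, top $: go to p, push W$ → (p, zxzxzxzx, W$)
  read z, top W: go to p, push ε → (p, xzxzxzx, $)
  read x, top $: go to p, push W$ → (p, zxzxzx, W$)
  read z, top W: go to p, push ε → (p, xzxzx, $)
  read x, top $: go to p, push W$ → (p, zxzx, W$)
  read z, top W: go to p, push ε → (p, xzx, $)
  read x, top $: go to p, push W$ → (p, zx, W$)
  read z, top W: go to p, push ε → (p, x, $)
  read x, top $: go to p, push W$ → (p, ε, W$)
All input consumed in state p with stack W$.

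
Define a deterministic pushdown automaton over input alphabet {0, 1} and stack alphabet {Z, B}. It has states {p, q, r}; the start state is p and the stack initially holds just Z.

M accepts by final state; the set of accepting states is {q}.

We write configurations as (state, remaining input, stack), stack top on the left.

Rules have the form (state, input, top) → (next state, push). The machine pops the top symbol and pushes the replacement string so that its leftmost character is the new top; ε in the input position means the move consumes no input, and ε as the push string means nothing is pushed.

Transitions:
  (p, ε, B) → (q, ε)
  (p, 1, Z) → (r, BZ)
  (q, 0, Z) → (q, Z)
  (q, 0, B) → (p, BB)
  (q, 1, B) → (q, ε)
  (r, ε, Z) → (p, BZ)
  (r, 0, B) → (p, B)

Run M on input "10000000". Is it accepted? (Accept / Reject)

(p, 10000000, Z) ⊢ (r, 0000000, BZ) ⊢ (p, 000000, BZ) ⊢ (q, 000000, Z) ⊢ (q, 00000, Z) ⊢ (q, 0000, Z) ⊢ (q, 000, Z) ⊢ (q, 00, Z) ⊢ (q, 0, Z) ⊢ (q, ε, Z)
All input consumed; state q ∈ F.

Accept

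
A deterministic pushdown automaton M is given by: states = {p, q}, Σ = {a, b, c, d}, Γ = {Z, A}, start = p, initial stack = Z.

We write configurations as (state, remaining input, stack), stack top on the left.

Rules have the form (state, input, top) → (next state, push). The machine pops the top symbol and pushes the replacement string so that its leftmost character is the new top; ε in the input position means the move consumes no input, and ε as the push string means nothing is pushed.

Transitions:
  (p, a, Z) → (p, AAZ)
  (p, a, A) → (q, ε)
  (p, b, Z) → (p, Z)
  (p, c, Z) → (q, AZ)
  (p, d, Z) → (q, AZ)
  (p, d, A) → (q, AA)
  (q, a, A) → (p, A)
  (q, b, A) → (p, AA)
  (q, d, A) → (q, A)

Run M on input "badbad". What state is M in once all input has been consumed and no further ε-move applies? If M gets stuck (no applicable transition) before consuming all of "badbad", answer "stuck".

q

(p, badbad, Z) ⊢ (p, adbad, Z) ⊢ (p, dbad, AAZ) ⊢ (q, bad, AAAZ) ⊢ (p, ad, AAAAZ) ⊢ (q, d, AAAZ) ⊢ (q, ε, AAAZ)
All input consumed; M is in state q.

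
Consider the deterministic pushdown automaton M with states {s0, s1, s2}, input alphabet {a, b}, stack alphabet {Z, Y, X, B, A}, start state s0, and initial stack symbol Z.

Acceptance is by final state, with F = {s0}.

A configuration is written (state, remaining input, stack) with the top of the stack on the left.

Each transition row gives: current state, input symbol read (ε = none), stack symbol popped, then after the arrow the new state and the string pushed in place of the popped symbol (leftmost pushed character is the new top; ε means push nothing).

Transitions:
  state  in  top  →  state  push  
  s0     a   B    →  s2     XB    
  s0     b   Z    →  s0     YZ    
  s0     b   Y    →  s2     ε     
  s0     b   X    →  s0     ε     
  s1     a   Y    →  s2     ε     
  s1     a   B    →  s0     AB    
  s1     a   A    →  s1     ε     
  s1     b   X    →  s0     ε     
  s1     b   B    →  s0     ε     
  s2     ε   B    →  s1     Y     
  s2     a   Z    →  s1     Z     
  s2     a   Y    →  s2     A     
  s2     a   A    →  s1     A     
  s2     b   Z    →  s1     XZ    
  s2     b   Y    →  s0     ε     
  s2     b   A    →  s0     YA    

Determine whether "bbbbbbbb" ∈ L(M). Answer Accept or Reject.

Accept

(s0, bbbbbbbb, Z)
  read b, top Z: go to s0, push YZ → (s0, bbbbbbb, YZ)
  read b, top Y: go to s2, push ε → (s2, bbbbbb, Z)
  read b, top Z: go to s1, push XZ → (s1, bbbbb, XZ)
  read b, top X: go to s0, push ε → (s0, bbbb, Z)
  read b, top Z: go to s0, push YZ → (s0, bbb, YZ)
  read b, top Y: go to s2, push ε → (s2, bb, Z)
  read b, top Z: go to s1, push XZ → (s1, b, XZ)
  read b, top X: go to s0, push ε → (s0, ε, Z)
All input consumed; state s0 ∈ F.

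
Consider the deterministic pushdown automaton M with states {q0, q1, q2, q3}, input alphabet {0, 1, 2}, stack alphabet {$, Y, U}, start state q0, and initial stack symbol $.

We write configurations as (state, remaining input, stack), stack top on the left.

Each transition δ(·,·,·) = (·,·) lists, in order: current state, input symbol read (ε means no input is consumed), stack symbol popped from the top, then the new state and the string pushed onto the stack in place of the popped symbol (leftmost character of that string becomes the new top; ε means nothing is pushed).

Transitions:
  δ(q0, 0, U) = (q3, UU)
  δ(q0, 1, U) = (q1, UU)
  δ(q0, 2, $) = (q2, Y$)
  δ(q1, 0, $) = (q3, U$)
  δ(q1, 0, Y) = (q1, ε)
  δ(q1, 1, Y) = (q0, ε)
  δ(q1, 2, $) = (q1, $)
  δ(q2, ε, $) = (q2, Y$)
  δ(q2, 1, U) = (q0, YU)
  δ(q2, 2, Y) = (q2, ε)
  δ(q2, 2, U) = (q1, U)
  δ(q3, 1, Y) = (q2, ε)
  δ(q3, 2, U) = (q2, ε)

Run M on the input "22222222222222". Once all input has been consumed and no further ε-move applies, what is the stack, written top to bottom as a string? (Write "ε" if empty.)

(q0, 22222222222222, $) ⊢ (q2, 2222222222222, Y$) ⊢ (q2, 222222222222, $) ⊢ (q2, 222222222222, Y$) ⊢ (q2, 22222222222, $) ⊢ (q2, 22222222222, Y$) ⊢ (q2, 2222222222, $) ⊢ (q2, 2222222222, Y$) ⊢ (q2, 222222222, $) ⊢ (q2, 222222222, Y$) ⊢ (q2, 22222222, $) ⊢ (q2, 22222222, Y$) ⊢ (q2, 2222222, $) ⊢ (q2, 2222222, Y$) ⊢ (q2, 222222, $) ⊢ (q2, 222222, Y$) ⊢ (q2, 22222, $) ⊢ (q2, 22222, Y$) ⊢ (q2, 2222, $) ⊢ (q2, 2222, Y$) ⊢ (q2, 222, $) ⊢ (q2, 222, Y$) ⊢ (q2, 22, $) ⊢ (q2, 22, Y$) ⊢ (q2, 2, $) ⊢ (q2, 2, Y$) ⊢ (q2, ε, $) ⊢ (q2, ε, Y$)
All input consumed in state q2 with stack Y$.

Y$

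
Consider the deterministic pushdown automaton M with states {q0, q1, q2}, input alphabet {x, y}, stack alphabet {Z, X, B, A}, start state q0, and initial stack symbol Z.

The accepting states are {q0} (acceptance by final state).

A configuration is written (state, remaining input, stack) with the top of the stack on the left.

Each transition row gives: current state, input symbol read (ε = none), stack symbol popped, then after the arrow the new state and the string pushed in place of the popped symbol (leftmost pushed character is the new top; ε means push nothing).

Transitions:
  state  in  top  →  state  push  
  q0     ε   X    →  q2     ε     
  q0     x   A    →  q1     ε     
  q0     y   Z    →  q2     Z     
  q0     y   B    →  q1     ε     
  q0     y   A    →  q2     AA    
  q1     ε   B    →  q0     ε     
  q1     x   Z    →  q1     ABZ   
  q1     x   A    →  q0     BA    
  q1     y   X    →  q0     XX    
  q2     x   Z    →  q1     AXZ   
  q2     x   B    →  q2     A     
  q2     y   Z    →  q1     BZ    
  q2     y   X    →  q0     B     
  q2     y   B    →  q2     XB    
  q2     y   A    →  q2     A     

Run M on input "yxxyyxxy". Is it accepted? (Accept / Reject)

(q0, yxxyyxxy, Z) ⊢ (q2, xxyyxxy, Z) ⊢ (q1, xyyxxy, AXZ) ⊢ (q0, yyxxy, BAXZ) ⊢ (q1, yxxy, AXZ)
No transition applies at (q1, yxxy, AXZ); input not fully consumed.

Reject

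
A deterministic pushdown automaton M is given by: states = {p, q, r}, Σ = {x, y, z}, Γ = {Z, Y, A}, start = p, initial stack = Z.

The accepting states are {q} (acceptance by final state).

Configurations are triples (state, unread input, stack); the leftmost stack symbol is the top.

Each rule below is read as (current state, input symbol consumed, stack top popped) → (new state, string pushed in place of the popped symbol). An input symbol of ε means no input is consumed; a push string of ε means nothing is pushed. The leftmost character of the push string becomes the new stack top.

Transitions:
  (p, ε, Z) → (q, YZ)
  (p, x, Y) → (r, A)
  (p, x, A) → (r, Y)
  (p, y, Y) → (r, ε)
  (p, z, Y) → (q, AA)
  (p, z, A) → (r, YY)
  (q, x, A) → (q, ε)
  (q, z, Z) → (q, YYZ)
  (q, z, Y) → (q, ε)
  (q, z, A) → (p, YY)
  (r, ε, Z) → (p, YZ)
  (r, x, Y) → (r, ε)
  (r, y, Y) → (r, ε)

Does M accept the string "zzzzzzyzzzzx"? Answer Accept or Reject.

(p, zzzzzzyzzzzx, Z) ⊢ (q, zzzzzzyzzzzx, YZ) ⊢ (q, zzzzzyzzzzx, Z) ⊢ (q, zzzzyzzzzx, YYZ) ⊢ (q, zzzyzzzzx, YZ) ⊢ (q, zzyzzzzx, Z) ⊢ (q, zyzzzzx, YYZ) ⊢ (q, yzzzzx, YZ)
No transition applies at (q, yzzzzx, YZ); input not fully consumed.

Reject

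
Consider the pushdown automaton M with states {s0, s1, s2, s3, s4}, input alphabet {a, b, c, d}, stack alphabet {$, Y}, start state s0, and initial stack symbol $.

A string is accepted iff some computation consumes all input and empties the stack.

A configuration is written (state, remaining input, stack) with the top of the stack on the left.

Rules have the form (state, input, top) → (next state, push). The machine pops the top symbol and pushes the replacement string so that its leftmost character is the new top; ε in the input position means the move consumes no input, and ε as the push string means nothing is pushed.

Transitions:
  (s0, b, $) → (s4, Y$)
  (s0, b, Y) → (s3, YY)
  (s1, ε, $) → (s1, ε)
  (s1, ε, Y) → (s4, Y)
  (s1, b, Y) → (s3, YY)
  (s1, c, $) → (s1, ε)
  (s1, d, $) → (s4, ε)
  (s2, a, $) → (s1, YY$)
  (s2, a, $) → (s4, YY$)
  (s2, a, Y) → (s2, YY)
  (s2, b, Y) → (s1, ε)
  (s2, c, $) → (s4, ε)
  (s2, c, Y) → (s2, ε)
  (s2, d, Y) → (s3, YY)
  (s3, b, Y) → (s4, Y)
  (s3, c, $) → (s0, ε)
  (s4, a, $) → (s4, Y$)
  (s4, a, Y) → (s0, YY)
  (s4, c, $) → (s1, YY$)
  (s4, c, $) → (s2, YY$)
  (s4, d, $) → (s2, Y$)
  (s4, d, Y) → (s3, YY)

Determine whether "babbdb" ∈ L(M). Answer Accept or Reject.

No computation consumes all input and empties the stack.

Reject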